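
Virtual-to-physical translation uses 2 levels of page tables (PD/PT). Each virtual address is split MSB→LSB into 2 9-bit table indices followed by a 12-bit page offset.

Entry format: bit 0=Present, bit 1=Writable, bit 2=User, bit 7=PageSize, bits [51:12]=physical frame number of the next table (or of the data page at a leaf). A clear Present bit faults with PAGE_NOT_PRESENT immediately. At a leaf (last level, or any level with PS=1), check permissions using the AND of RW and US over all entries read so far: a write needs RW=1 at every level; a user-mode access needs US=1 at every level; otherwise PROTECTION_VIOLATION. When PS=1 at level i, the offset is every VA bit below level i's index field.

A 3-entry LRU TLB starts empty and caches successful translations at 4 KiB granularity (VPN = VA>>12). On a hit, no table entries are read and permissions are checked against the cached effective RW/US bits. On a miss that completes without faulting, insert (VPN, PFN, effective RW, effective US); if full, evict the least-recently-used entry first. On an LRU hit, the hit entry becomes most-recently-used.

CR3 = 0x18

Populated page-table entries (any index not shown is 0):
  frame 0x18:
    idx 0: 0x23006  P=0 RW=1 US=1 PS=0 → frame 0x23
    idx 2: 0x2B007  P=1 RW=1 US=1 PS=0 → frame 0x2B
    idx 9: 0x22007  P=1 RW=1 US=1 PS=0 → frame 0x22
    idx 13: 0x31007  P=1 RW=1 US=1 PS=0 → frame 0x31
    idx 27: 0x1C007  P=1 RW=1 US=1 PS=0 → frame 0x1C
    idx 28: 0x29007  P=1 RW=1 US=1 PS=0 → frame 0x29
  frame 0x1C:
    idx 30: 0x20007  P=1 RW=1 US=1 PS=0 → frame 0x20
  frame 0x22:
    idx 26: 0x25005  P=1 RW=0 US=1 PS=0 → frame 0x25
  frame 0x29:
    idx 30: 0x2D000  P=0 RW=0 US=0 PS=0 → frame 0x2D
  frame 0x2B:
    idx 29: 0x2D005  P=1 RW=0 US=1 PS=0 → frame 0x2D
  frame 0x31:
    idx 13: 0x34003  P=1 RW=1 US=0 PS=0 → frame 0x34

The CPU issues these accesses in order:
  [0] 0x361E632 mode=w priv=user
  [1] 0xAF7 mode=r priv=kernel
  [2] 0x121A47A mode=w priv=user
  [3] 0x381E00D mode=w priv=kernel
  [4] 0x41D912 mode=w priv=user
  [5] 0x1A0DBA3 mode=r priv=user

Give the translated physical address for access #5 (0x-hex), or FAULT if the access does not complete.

Walk each access:
#0 VA=0x361E632 (w,user):
  L0 @0x18[27] → 0x1C007  P=1,RW=1,US=1,PS=0
  L1 @0x1C[30] → 0x20007  P=1,RW=1,US=1,PS=0
  → PA=0x20632  (2 entries read)
#1 VA=0xAF7 (r,kernel):
  L0 @0x18[0] → 0x23006  P=0,RW=1,US=1,PS=0
  ✗ PAGE_NOT_PRESENT  [1 reads]
#2 VA=0x121A47A (w,user):
  L0 @0x18[9] → 0x22007  P=1,RW=1,US=1,PS=0
  L1 @0x22[26] → 0x25005  P=1,RW=0,US=1,PS=0
  ✗ PROTECTION_VIOLATION  [2 reads]
#3 VA=0x381E00D (w,kernel):
  L0 @0x18[28] → 0x29007  P=1,RW=1,US=1,PS=0
  L1 @0x29[30] → 0x2D000  P=0,RW=0,US=0,PS=0
  ✗ PAGE_NOT_PRESENT  [2 reads]
#4 VA=0x41D912 (w,user):
  L0 @0x18[2] → 0x2B007  P=1,RW=1,US=1,PS=0
  L1 @0x2B[29] → 0x2D005  P=1,RW=0,US=1,PS=0
  ✗ PROTECTION_VIOLATION  [2 reads]
#5 VA=0x1A0DBA3 (r,user):
  L0 @0x18[13] → 0x31007  P=1,RW=1,US=1,PS=0
  L1 @0x31[13] → 0x34003  P=1,RW=1,US=0,PS=0
  ✗ PROTECTION_VIOLATION  [2 reads]

Access #5 PA: FAULT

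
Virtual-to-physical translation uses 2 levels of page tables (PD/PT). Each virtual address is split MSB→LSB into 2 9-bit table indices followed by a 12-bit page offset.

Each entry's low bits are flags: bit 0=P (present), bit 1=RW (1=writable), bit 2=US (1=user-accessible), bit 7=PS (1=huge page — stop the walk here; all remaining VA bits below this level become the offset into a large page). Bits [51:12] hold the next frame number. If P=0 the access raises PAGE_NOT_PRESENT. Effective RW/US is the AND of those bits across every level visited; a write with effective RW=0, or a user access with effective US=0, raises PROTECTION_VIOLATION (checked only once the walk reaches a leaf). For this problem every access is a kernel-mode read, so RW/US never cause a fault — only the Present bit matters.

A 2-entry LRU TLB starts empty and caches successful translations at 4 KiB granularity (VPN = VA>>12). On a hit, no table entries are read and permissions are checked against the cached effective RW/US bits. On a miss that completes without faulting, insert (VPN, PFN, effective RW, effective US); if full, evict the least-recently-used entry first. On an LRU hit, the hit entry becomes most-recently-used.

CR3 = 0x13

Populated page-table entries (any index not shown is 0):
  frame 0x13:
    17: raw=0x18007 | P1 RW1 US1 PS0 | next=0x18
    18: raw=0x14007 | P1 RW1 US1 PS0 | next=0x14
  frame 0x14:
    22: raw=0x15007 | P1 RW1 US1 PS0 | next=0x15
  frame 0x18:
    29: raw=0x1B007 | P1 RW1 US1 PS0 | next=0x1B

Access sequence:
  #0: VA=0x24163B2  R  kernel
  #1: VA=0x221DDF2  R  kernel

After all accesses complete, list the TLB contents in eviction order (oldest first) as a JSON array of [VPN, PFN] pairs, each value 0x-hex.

Per-access translation:
#0 VA=0x24163B2 (r,kernel):
  lvl0: tbl 0x13, slot 18 ⇒ 0x14007 (P1/RW1/US1/PS0)
  lvl1: tbl 0x14, slot 22 ⇒ 0x15007 (P1/RW1/US1/PS0)
  → PA=0x153B2  (2 entries read)
#1 VA=0x221DDF2 (r,kernel):
  lvl0: tbl 0x13, slot 17 ⇒ 0x18007 (P1/RW1/US1/PS0)
  lvl1: tbl 0x18, slot 29 ⇒ 0x1B007 (P1/RW1/US1/PS0)
  → PA=0x1BDF2  (2 entries read)

TLB: [["0x2416", "0x15"], ["0x221D", "0x1B"]]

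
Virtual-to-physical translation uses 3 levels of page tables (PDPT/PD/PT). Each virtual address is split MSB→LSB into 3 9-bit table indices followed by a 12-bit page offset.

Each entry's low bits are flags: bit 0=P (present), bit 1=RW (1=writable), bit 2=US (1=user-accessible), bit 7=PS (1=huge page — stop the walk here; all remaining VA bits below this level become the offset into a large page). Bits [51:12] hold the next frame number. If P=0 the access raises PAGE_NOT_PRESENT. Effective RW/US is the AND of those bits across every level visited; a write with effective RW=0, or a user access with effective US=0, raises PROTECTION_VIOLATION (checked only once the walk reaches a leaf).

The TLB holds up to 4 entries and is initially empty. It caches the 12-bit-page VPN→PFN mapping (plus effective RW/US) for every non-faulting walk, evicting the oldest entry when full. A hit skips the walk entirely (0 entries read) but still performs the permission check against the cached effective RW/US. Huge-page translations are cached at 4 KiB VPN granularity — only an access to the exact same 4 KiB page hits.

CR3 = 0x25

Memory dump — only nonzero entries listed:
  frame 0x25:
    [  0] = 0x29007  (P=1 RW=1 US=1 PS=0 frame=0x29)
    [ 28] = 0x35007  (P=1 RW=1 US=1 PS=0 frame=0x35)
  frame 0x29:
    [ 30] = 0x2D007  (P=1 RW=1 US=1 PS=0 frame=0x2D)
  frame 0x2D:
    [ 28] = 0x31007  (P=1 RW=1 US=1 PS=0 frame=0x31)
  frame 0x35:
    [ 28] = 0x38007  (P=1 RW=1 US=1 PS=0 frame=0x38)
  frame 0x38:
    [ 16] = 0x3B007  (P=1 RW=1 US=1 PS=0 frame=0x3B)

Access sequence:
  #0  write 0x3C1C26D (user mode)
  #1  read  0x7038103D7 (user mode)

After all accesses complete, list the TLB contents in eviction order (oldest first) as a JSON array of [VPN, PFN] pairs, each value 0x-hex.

Per-access translation:
#0 VA=0x3C1C26D (w,user):
  [0] read 0x25 idx=0: raw=0x29007 flags P=1 W=1 U=1 S=0
  [1] read 0x29 idx=30: raw=0x2D007 flags P=1 W=1 U=1 S=0
  [2] read 0x2D idx=28: raw=0x31007 flags P=1 W=1 U=1 S=0
  ✓ 0x3126D  — 3 lookups
#1 VA=0x7038103D7 (r,user):
  [0] read 0x25 idx=28: raw=0x35007 flags P=1 W=1 U=1 S=0
  [1] read 0x35 idx=28: raw=0x38007 flags P=1 W=1 U=1 S=0
  [2] read 0x38 idx=16: raw=0x3B007 flags P=1 W=1 U=1 S=0
  ✓ 0x3B3D7  — 3 lookups

TLB: [["0x3C1C", "0x31"], ["0x703810", "0x3B"]]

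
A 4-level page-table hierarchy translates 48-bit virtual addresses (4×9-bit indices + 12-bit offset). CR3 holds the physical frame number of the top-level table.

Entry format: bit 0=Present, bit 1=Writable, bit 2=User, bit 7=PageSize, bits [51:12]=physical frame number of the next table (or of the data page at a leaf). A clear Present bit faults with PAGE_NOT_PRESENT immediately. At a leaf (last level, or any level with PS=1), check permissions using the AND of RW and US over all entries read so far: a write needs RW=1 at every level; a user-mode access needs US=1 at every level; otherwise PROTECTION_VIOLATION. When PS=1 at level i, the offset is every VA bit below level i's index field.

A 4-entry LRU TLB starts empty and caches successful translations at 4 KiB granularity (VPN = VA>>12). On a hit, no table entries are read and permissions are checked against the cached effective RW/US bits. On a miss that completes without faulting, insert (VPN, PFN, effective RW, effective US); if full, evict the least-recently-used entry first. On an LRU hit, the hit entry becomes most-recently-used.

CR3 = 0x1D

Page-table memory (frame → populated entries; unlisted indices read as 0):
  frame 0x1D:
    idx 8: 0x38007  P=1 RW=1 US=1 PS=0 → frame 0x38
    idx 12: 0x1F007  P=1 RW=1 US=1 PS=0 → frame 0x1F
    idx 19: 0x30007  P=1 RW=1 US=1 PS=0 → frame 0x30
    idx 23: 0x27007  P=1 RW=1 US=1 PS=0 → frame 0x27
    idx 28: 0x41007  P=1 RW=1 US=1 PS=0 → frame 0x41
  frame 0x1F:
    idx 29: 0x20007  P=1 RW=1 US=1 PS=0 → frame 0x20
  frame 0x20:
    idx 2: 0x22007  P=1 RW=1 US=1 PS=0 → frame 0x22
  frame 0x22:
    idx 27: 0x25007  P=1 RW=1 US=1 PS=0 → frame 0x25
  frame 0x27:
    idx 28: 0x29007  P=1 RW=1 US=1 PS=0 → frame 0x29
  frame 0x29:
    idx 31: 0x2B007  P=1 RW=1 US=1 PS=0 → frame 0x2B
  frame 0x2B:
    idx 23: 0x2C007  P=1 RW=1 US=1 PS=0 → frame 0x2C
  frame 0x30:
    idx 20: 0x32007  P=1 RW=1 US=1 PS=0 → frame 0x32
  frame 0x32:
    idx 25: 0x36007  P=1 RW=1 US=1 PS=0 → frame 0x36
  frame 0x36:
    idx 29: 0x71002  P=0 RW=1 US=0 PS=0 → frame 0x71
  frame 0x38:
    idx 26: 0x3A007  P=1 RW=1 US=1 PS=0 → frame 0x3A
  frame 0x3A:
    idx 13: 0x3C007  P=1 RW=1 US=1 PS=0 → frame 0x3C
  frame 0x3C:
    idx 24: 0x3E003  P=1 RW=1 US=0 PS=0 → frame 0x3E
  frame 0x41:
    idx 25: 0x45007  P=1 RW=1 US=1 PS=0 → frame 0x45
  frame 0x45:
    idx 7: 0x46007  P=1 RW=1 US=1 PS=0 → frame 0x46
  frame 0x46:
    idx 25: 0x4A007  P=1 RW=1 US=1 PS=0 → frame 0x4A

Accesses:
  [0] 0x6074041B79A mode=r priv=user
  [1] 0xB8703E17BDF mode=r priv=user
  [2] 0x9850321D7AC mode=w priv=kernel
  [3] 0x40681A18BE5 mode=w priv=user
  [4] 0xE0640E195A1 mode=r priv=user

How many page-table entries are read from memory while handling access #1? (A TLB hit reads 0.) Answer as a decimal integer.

Walk each access:
#0 VA=0x6074041B79A (r,user):
  [0] read 0x1D idx=12: raw=0x1F007 flags P=1 W=1 U=1 S=0
  [1] read 0x1F idx=29: raw=0x20007 flags P=1 W=1 U=1 S=0
  [2] read 0x20 idx=2: raw=0x22007 flags P=1 W=1 U=1 S=0
  [3] read 0x22 idx=27: raw=0x25007 flags P=1 W=1 U=1 S=0
  ⇒ phys 0x2579A  [4 reads]
#1 VA=0xB8703E17BDF (r,user):
  [0] read 0x1D idx=23: raw=0x27007 flags P=1 W=1 U=1 S=0
  [1] read 0x27 idx=28: raw=0x29007 flags P=1 W=1 U=1 S=0
  [2] read 0x29 idx=31: raw=0x2B007 flags P=1 W=1 U=1 S=0
  [3] read 0x2B idx=23: raw=0x2C007 flags P=1 W=1 U=1 S=0
  ⇒ phys 0x2CBDF  [4 reads]
#2 VA=0x9850321D7AC (w,kernel):
  [0] read 0x1D idx=19: raw=0x30007 flags P=1 W=1 U=1 S=0
  [1] read 0x30 idx=20: raw=0x32007 flags P=1 W=1 U=1 S=0
  [2] read 0x32 idx=25: raw=0x36007 flags P=1 W=1 U=1 S=0
  [3] read 0x36 idx=29: raw=0x71002 flags P=0 W=1 U=0 S=0
  ⇒ fault: PAGE_NOT_PRESENT  — 4 lookups
#3 VA=0x40681A18BE5 (w,user):
  [0] read 0x1D idx=8: raw=0x38007 flags P=1 W=1 U=1 S=0
  [1] read 0x38 idx=26: raw=0x3A007 flags P=1 W=1 U=1 S=0
  [2] read 0x3A idx=13: raw=0x3C007 flags P=1 W=1 U=1 S=0
  [3] read 0x3C idx=24: raw=0x3E003 flags P=1 W=1 U=0 S=0
  ⇒ fault: PROTECTION_VIOLATION  — 4 lookups
#4 VA=0xE0640E195A1 (r,user):
  [0] read 0x1D idx=28: raw=0x41007 flags P=1 W=1 U=1 S=0
  [1] read 0x41 idx=25: raw=0x45007 flags P=1 W=1 U=1 S=0
  [2] read 0x45 idx=7: raw=0x46007 flags P=1 W=1 U=1 S=0
  [3] read 0x46 idx=25: raw=0x4A007 flags P=1 W=1 U=1 S=0
  ⇒ phys 0x4A5A1  [4 reads]

Entries read for #1: 4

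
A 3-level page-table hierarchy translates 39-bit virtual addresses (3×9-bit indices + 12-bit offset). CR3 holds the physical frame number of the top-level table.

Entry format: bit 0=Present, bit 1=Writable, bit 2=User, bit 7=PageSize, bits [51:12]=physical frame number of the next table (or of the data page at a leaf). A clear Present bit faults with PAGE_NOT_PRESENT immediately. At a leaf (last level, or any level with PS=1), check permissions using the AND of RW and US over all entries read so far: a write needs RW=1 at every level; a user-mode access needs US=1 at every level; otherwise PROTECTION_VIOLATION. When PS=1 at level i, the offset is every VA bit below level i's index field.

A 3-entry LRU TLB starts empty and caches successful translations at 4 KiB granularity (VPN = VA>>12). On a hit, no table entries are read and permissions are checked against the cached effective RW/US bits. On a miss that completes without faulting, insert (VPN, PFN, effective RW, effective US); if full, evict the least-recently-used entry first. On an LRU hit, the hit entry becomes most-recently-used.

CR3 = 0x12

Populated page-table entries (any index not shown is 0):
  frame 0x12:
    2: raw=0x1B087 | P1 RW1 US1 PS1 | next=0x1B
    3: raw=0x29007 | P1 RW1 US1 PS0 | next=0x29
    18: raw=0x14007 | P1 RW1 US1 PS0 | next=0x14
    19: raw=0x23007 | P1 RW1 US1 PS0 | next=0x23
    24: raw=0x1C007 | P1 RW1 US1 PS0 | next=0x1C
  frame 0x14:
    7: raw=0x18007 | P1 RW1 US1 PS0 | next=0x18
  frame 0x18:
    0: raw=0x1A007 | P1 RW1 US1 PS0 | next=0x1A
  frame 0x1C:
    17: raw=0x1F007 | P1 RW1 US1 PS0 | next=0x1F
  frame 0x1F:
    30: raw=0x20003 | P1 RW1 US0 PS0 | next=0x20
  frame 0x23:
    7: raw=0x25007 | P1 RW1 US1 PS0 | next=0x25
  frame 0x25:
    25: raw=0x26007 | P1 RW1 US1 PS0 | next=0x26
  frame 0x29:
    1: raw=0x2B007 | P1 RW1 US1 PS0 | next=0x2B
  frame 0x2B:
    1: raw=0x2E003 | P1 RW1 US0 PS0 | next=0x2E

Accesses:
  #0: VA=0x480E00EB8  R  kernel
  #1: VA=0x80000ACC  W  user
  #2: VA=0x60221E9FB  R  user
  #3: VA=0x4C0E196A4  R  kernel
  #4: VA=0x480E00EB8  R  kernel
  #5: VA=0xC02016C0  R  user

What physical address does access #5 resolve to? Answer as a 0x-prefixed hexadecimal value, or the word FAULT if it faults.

Trace:
#0 VA=0x480E00EB8 (r,kernel):
  lvl0: tbl 0x12, slot 18 ⇒ 0x14007 (P1/RW1/US1/PS0)
  lvl1: tbl 0x14, slot 7 ⇒ 0x18007 (P1/RW1/US1/PS0)
  lvl2: tbl 0x18, slot 0 ⇒ 0x1A007 (P1/RW1/US1/PS0)
  → PA=0x1AEB8  (3 entries read)
#1 VA=0x80000ACC (w,user):
  lvl0: tbl 0x12, slot 2 ⇒ 0x1B087 (P1/RW1/US1/PS1)
  → PA=0x1BACC (huge @L0)  (1 entries read)
#2 VA=0x60221E9FB (r,user):
  lvl0: tbl 0x12, slot 24 ⇒ 0x1C007 (P1/RW1/US1/PS0)
  lvl1: tbl 0x1C, slot 17 ⇒ 0x1F007 (P1/RW1/US1/PS0)
  lvl2: tbl 0x1F, slot 30 ⇒ 0x20003 (P1/RW1/US0/PS0)
  → PROTECTION_VIOLATION  (3 entries read)
#3 VA=0x4C0E196A4 (r,kernel):
  lvl0: tbl 0x12, slot 19 ⇒ 0x23007 (P1/RW1/US1/PS0)
  lvl1: tbl 0x23, slot 7 ⇒ 0x25007 (P1/RW1/US1/PS0)
  lvl2: tbl 0x25, slot 25 ⇒ 0x26007 (P1/RW1/US1/PS0)
  → PA=0x266A4  (3 entries read)
#4 VA=0x480E00EB8 (r,kernel):
  TLB hit vpn=0x480E00 → PA=0x1AEB8
#5 VA=0xC02016C0 (r,user):
  lvl0: tbl 0x12, slot 3 ⇒ 0x29007 (P1/RW1/US1/PS0)
  lvl1: tbl 0x29, slot 1 ⇒ 0x2B007 (P1/RW1/US1/PS0)
  lvl2: tbl 0x2B, slot 1 ⇒ 0x2E003 (P1/RW1/US0/PS0)
  → PROTECTION_VIOLATION  (3 entries read)

Access #5 PA: FAULT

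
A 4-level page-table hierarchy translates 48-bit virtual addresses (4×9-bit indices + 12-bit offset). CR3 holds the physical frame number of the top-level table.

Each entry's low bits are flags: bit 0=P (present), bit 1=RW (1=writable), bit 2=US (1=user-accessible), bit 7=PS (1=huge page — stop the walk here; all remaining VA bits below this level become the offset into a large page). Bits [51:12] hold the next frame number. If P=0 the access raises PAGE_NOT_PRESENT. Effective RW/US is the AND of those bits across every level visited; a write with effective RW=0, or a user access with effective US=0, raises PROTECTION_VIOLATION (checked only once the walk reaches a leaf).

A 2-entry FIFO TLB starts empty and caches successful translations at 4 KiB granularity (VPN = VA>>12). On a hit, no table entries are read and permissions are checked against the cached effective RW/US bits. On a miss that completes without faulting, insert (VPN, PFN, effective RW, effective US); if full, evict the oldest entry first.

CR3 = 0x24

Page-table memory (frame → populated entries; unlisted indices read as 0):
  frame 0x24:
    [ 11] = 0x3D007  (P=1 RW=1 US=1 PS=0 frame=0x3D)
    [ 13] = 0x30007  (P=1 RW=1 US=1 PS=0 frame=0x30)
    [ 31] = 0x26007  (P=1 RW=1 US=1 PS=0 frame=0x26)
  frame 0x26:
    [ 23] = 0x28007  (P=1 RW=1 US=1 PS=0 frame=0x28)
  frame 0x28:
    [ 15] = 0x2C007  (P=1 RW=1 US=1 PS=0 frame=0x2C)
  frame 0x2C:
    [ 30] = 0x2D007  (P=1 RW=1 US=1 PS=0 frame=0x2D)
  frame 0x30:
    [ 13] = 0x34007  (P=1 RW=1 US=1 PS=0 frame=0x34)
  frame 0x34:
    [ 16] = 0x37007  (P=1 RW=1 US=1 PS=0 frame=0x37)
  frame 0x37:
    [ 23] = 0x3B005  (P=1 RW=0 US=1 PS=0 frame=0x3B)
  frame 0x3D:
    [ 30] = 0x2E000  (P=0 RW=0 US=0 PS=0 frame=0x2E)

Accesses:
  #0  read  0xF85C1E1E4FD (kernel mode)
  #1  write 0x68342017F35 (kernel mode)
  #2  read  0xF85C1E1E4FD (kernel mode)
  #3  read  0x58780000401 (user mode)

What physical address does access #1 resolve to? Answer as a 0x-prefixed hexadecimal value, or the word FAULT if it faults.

Trace:
#0 VA=0xF85C1E1E4FD (r,kernel):
  L0 @0x24[31] → 0x26007  P=1,RW=1,US=1,PS=0
  L1 @0x26[23] → 0x28007  P=1,RW=1,US=1,PS=0
  L2 @0x28[15] → 0x2C007  P=1,RW=1,US=1,PS=0
  L3 @0x2C[30] → 0x2D007  P=1,RW=1,US=1,PS=0
  → PA=0x2D4FD  (4 entries read)
#1 VA=0x68342017F35 (w,kernel):
  L0 @0x24[13] → 0x30007  P=1,RW=1,US=1,PS=0
  L1 @0x30[13] → 0x34007  P=1,RW=1,US=1,PS=0
  L2 @0x34[16] → 0x37007  P=1,RW=1,US=1,PS=0
  L3 @0x37[23] → 0x3B005  P=1,RW=0,US=1,PS=0
  → PROTECTION_VIOLATION  (4 entries read)
#2 VA=0xF85C1E1E4FD (r,kernel):
  TLB hit vpn=0xF85C1E1E → PA=0x2D4FD
#3 VA=0x58780000401 (r,user):
  L0 @0x24[11] → 0x3D007  P=1,RW=1,US=1,PS=0
  L1 @0x3D[30] → 0x2E000  P=0,RW=0,US=0,PS=0
  → PAGE_NOT_PRESENT  (2 entries read)

Access #1 PA: FAULT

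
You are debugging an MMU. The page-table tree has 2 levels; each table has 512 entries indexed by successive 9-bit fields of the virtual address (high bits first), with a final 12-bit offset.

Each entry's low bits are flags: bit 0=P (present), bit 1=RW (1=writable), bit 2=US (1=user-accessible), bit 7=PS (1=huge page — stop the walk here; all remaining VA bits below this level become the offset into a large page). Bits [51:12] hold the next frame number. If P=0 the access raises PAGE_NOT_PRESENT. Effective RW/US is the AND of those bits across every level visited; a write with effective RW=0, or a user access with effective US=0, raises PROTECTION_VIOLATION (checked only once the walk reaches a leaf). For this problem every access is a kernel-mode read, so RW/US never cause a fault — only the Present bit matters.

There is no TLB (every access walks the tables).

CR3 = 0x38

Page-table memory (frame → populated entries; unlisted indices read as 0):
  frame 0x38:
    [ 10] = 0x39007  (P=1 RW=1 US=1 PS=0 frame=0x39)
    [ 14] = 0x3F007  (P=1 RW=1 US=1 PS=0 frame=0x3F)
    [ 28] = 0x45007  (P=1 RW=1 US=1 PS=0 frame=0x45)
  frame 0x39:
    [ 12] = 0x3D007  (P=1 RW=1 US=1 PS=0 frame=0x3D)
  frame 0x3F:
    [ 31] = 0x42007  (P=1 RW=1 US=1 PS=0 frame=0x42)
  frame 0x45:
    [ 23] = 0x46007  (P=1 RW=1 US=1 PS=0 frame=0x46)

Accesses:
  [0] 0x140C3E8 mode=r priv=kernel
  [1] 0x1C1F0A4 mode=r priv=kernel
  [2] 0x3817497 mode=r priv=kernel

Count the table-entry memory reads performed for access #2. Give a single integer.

Walk each access:
#0 VA=0x140C3E8 (r,kernel):
  lvl0: tbl 0x38, slot 10 ⇒ 0x39007 (P1/RW1/US1/PS0)
  lvl1: tbl 0x39, slot 12 ⇒ 0x3D007 (P1/RW1/US1/PS0)
  ⇒ phys 0x3D3E8  [2 reads]
#1 VA=0x1C1F0A4 (r,kernel):
  lvl0: tbl 0x38, slot 14 ⇒ 0x3F007 (P1/RW1/US1/PS0)
  lvl1: tbl 0x3F, slot 31 ⇒ 0x42007 (P1/RW1/US1/PS0)
  ⇒ phys 0x420A4  [2 reads]
#2 VA=0x3817497 (r,kernel):
  lvl0: tbl 0x38, slot 28 ⇒ 0x45007 (P1/RW1/US1/PS0)
  lvl1: tbl 0x45, slot 23 ⇒ 0x46007 (P1/RW1/US1/PS0)
  ⇒ phys 0x46497  [2 reads]

Entries read for #2: 2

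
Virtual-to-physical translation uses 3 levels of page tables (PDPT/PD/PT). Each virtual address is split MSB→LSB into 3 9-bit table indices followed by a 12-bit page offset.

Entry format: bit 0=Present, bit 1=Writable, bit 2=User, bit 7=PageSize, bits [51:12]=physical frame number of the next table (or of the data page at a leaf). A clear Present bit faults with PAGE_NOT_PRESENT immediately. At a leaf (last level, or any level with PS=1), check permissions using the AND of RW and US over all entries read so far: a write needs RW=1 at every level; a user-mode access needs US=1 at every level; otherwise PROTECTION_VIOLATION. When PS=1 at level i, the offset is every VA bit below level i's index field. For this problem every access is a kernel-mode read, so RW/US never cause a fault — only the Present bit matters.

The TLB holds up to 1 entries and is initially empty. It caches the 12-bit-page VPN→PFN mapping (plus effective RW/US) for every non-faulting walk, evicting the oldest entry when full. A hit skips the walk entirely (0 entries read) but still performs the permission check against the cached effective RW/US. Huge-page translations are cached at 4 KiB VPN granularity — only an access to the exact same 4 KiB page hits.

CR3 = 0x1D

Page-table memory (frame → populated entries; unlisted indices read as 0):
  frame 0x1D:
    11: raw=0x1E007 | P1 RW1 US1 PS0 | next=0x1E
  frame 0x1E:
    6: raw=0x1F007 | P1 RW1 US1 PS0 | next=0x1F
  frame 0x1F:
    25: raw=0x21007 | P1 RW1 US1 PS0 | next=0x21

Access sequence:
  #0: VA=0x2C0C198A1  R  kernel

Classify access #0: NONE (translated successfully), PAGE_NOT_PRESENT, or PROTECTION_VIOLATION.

Per-access translation:
#0 VA=0x2C0C198A1 (r,kernel):
  L0: frame=0x1D idx=11 entry=0x1E007 [P=1 RW=1 US=1 PS=0]
  L1: frame=0x1E idx=6 entry=0x1F007 [P=1 RW=1 US=1 PS=0]
  L2: frame=0x1F idx=25 entry=0x21007 [P=1 RW=1 US=1 PS=0]
  → PA=0x218A1  (3 entries read)

Access #0 fault: NONE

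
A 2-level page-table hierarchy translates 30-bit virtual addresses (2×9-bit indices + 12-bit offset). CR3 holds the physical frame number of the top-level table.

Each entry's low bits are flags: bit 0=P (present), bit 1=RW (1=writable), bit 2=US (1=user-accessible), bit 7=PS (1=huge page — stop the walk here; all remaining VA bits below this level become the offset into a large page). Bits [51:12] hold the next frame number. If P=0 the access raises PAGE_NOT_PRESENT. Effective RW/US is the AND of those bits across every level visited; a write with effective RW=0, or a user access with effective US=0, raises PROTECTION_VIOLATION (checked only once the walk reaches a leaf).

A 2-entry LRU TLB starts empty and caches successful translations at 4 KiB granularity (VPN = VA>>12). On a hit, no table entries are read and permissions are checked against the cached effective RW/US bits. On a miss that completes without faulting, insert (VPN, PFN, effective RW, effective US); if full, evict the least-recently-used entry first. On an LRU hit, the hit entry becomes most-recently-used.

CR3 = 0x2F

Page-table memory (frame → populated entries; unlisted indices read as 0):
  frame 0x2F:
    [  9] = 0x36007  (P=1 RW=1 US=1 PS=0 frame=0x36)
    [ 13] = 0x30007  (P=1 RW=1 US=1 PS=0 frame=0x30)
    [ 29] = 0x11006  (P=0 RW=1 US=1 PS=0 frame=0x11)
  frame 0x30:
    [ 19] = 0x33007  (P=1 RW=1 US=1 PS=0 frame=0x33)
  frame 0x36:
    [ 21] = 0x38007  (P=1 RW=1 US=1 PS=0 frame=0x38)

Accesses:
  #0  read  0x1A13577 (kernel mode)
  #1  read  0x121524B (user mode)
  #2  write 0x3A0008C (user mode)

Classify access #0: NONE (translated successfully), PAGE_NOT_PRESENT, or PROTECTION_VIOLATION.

Trace:
#0 VA=0x1A13577 (r,kernel):
  lvl0: tbl 0x2F, slot 13 ⇒ 0x30007 (P1/RW1/US1/PS0)
  lvl1: tbl 0x30, slot 19 ⇒ 0x33007 (P1/RW1/US1/PS0)
  ✓ 0x33577  — 2 lookups
#1 VA=0x121524B (r,user):
  lvl0: tbl 0x2F, slot 9 ⇒ 0x36007 (P1/RW1/US1/PS0)
  lvl1: tbl 0x36, slot 21 ⇒ 0x38007 (P1/RW1/US1/PS0)
  ✓ 0x3824B  — 2 lookups
#2 VA=0x3A0008C (w,user):
  lvl0: tbl 0x2F, slot 29 ⇒ 0x11006 (P0/RW1/US1/PS0)
  ⇒ fault: PAGE_NOT_PRESENT  — 1 lookups

Access #0 fault: NONE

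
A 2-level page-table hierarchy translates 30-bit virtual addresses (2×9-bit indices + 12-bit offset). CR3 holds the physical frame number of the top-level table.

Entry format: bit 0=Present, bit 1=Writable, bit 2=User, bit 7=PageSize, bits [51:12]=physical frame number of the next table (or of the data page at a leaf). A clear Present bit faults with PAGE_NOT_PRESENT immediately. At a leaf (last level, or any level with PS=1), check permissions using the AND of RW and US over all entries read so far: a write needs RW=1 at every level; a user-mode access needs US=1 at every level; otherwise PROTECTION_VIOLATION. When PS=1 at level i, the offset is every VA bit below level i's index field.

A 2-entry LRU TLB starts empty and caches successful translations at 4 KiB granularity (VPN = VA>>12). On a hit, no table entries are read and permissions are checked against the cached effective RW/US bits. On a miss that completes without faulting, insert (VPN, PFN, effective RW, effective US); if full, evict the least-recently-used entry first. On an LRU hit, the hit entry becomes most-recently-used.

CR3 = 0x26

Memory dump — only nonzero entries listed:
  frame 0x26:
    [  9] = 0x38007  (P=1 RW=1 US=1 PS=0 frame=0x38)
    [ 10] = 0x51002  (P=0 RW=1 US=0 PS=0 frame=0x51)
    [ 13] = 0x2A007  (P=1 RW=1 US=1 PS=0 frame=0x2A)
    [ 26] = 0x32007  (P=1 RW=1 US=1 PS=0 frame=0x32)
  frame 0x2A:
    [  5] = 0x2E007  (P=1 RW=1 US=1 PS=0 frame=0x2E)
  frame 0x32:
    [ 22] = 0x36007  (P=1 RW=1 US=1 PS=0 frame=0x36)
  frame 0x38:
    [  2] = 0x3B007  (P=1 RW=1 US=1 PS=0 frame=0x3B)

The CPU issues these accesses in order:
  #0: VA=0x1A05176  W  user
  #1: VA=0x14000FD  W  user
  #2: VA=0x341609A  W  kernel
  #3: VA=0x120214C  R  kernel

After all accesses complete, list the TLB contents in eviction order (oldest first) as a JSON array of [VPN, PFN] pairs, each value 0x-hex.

Per-access translation:
#0 VA=0x1A05176 (w,user):
  lvl0: tbl 0x26, slot 13 ⇒ 0x2A007 (P1/RW1/US1/PS0)
  lvl1: tbl 0x2A, slot 5 ⇒ 0x2E007 (P1/RW1/US1/PS0)
  ✓ 0x2E176  — 2 lookups
#1 VA=0x14000FD (w,user):
  lvl0: tbl 0x26, slot 10 ⇒ 0x51002 (P0/RW1/US0/PS0)
  ✗ PAGE_NOT_PRESENT  [1 reads]
#2 VA=0x341609A (w,kernel):
  lvl0: tbl 0x26, slot 26 ⇒ 0x32007 (P1/RW1/US1/PS0)
  lvl1: tbl 0x32, slot 22 ⇒ 0x36007 (P1/RW1/US1/PS0)
  ✓ 0x3609A  — 2 lookups
#3 VA=0x120214C (r,kernel):
  lvl0: tbl 0x26, slot 9 ⇒ 0x38007 (P1/RW1/US1/PS0)
  lvl1: tbl 0x38, slot 2 ⇒ 0x3B007 (P1/RW1/US1/PS0)
  ✓ 0x3B14C  — 2 lookups

TLB: [["0x3416", "0x36"], ["0x1202", "0x3B"]]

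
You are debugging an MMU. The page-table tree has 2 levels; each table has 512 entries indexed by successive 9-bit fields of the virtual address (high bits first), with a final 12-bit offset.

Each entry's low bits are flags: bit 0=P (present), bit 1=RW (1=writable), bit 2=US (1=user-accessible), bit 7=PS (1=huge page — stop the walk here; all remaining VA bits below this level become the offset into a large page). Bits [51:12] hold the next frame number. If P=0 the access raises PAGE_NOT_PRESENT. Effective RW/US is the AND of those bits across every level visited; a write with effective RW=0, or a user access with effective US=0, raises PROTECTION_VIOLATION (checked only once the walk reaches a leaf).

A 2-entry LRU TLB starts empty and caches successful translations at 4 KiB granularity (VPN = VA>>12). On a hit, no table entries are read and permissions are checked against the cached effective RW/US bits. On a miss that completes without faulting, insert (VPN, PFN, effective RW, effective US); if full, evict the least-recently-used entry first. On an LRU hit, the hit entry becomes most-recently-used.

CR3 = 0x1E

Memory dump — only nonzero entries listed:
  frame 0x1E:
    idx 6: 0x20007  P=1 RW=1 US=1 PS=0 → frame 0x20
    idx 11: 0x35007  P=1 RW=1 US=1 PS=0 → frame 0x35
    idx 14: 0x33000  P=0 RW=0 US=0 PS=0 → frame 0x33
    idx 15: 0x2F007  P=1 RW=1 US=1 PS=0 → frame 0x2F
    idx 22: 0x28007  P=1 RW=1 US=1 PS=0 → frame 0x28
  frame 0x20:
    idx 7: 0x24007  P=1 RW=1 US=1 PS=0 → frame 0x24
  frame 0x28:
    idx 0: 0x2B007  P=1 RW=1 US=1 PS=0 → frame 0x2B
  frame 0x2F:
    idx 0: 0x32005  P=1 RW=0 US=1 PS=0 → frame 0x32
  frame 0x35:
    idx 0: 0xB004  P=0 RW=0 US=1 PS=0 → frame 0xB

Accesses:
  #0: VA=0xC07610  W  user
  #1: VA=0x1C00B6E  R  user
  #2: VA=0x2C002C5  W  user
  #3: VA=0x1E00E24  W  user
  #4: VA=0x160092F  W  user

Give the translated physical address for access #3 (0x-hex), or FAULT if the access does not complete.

Trace:
#0 VA=0xC07610 (w,user):
  [0] read 0x1E idx=6: raw=0x20007 flags P=1 W=1 U=1 S=0
  [1] read 0x20 idx=7: raw=0x24007 flags P=1 W=1 U=1 S=0
  → PA=0x24610  (2 entries read)
#1 VA=0x1C00B6E (r,user):
  [0] read 0x1E idx=14: raw=0x33000 flags P=0 W=0 U=0 S=0
  → PAGE_NOT_PRESENT  (1 entries read)
#2 VA=0x2C002C5 (w,user):
  [0] read 0x1E idx=22: raw=0x28007 flags P=1 W=1 U=1 S=0
  [1] read 0x28 idx=0: raw=0x2B007 flags P=1 W=1 U=1 S=0
  → PA=0x2B2C5  (2 entries read)
#3 VA=0x1E00E24 (w,user):
  [0] read 0x1E idx=15: raw=0x2F007 flags P=1 W=1 U=1 S=0
  [1] read 0x2F idx=0: raw=0x32005 flags P=1 W=0 U=1 S=0
  → PROTECTION_VIOLATION  (2 entries read)
#4 VA=0x160092F (w,user):
  [0] read 0x1E idx=11: raw=0x35007 flags P=1 W=1 U=1 S=0
  [1] read 0x35 idx=0: raw=0xB004 flags P=0 W=0 U=1 S=0
  → PAGE_NOT_PRESENT  (2 entries read)

Access #3 PA: FAULT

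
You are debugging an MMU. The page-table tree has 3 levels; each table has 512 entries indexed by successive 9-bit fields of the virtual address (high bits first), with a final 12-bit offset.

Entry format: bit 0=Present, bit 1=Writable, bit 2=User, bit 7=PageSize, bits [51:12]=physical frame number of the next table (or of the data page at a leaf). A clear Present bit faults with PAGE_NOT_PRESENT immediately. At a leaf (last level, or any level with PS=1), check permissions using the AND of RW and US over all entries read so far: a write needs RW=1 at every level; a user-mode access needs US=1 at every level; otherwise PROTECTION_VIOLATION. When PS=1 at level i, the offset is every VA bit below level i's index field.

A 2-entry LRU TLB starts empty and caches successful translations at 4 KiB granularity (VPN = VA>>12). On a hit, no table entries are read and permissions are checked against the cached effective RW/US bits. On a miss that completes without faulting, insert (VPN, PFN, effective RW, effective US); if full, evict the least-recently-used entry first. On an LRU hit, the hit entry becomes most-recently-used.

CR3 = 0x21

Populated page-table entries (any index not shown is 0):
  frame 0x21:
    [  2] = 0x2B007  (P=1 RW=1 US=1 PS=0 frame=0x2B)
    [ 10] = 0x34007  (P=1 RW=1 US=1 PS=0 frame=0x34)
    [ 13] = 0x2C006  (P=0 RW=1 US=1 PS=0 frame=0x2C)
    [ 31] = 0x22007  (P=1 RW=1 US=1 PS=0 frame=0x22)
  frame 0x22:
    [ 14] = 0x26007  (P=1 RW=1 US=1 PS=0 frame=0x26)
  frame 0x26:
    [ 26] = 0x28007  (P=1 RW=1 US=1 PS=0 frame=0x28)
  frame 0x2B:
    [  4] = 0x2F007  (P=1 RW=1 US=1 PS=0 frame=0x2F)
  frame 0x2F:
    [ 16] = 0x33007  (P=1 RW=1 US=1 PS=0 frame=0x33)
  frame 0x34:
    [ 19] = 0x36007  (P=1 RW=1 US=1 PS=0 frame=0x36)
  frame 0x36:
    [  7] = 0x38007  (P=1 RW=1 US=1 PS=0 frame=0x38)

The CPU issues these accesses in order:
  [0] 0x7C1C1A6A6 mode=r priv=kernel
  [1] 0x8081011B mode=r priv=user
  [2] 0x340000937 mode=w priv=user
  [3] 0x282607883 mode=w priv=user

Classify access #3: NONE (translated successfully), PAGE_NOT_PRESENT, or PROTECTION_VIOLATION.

Walk each access:
#0 VA=0x7C1C1A6A6 (r,kernel):
  L0: frame=0x21 idx=31 entry=0x22007 [P=1 RW=1 US=1 PS=0]
  L1: frame=0x22 idx=14 entry=0x26007 [P=1 RW=1 US=1 PS=0]
  L2: frame=0x26 idx=26 entry=0x28007 [P=1 RW=1 US=1 PS=0]
  → PA=0x286A6  (3 entries read)
#1 VA=0x8081011B (r,user):
  L0: frame=0x21 idx=2 entry=0x2B007 [P=1 RW=1 US=1 PS=0]
  L1: frame=0x2B idx=4 entry=0x2F007 [P=1 RW=1 US=1 PS=0]
  L2: frame=0x2F idx=16 entry=0x33007 [P=1 RW=1 US=1 PS=0]
  → PA=0x3311B  (3 entries read)
#2 VA=0x340000937 (w,user):
  L0: frame=0x21 idx=13 entry=0x2C006 [P=0 RW=1 US=1 PS=0]
  ⇒ fault: PAGE_NOT_PRESENT  — 1 lookups
#3 VA=0x282607883 (w,user):
  L0: frame=0x21 idx=10 entry=0x34007 [P=1 RW=1 US=1 PS=0]
  L1: frame=0x34 idx=19 entry=0x36007 [P=1 RW=1 US=1 PS=0]
  L2: frame=0x36 idx=7 entry=0x38007 [P=1 RW=1 US=1 PS=0]
  → PA=0x38883  (3 entries read)

Access #3 fault: NONE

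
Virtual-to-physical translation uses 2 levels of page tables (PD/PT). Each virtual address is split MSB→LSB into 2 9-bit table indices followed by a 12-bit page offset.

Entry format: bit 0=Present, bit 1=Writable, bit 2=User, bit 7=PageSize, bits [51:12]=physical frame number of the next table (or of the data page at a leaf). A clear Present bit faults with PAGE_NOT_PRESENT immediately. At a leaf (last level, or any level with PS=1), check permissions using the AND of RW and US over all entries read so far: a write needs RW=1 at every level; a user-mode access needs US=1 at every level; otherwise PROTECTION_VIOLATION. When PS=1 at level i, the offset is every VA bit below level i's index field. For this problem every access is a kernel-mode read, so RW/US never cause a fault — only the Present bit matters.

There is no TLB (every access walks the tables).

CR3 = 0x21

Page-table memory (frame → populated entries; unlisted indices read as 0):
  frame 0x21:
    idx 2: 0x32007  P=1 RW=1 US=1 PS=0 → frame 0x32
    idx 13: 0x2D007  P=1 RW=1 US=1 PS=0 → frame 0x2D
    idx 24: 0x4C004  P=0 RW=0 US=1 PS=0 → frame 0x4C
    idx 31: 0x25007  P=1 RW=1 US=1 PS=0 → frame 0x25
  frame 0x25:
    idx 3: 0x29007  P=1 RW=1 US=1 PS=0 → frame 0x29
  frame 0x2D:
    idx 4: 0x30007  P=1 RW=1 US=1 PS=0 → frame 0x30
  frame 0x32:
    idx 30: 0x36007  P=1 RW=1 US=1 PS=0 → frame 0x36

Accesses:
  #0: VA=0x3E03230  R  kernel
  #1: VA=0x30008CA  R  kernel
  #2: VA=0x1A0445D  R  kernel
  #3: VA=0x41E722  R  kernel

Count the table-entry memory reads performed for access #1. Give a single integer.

Per-access translation:
#0 VA=0x3E03230 (r,kernel):
  L0 @0x21[31] → 0x25007  P=1,RW=1,US=1,PS=0
  L1 @0x25[3] → 0x29007  P=1,RW=1,US=1,PS=0
  ⇒ phys 0x29230  [2 reads]
#1 VA=0x30008CA (r,kernel):
  L0 @0x21[24] → 0x4C004  P=0,RW=0,US=1,PS=0
  → PAGE_NOT_PRESENT  (1 entries read)
#2 VA=0x1A0445D (r,kernel):
  L0 @0x21[13] → 0x2D007  P=1,RW=1,US=1,PS=0
  L1 @0x2D[4] → 0x30007  P=1,RW=1,US=1,PS=0
  ⇒ phys 0x3045D  [2 reads]
#3 VA=0x41E722 (r,kernel):
  L0 @0x21[2] → 0x32007  P=1,RW=1,US=1,PS=0
  L1 @0x32[30] → 0x36007  P=1,RW=1,US=1,PS=0
  ⇒ phys 0x36722  [2 reads]

Entries read for #1: 1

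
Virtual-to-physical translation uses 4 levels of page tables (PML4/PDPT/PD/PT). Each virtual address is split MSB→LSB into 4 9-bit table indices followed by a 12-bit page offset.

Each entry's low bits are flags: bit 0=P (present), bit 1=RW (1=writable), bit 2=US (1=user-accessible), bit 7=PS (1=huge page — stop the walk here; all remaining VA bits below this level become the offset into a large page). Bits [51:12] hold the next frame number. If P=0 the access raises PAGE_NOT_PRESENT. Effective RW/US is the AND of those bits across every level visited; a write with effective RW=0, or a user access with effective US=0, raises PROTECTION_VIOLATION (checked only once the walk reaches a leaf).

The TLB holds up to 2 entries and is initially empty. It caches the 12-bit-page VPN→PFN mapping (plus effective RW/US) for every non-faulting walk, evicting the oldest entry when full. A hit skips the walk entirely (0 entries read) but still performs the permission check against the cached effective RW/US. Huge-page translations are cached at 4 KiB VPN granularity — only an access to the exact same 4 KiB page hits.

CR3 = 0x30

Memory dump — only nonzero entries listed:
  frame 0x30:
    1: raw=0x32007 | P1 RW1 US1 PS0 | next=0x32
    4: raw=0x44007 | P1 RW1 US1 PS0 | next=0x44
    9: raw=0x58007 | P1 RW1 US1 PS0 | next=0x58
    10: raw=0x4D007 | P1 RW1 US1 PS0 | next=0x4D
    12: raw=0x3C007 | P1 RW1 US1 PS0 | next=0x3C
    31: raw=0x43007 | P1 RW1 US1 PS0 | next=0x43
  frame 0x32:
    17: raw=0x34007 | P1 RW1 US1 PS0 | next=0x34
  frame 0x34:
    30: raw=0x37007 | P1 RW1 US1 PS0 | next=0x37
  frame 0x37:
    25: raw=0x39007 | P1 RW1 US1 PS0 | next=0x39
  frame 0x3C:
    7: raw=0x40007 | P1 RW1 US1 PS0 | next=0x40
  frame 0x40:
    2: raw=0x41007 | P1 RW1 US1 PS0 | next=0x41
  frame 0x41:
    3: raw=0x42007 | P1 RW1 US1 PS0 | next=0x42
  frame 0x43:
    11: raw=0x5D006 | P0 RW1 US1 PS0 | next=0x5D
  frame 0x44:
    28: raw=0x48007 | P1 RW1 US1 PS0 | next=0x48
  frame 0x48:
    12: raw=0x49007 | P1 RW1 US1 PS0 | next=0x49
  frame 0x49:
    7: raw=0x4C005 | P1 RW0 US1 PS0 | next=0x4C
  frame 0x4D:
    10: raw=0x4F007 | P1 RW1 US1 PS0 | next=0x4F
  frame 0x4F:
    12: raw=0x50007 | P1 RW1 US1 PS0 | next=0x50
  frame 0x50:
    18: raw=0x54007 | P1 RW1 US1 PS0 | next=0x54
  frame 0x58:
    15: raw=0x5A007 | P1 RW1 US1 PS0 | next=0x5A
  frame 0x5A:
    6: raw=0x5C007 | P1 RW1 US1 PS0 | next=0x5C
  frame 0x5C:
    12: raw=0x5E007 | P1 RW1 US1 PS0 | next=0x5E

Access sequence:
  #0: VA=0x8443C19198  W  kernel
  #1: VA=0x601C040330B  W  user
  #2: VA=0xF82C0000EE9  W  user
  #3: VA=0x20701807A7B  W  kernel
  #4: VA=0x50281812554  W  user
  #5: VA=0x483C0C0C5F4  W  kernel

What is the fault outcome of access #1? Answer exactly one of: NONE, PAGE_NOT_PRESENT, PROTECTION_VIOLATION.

Walk each access:
#0 VA=0x8443C19198 (w,kernel):
  lvl0: tbl 0x30, slot 1 ⇒ 0x32007 (P1/RW1/US1/PS0)
  lvl1: tbl 0x32, slot 17 ⇒ 0x34007 (P1/RW1/US1/PS0)
  lvl2: tbl 0x34, slot 30 ⇒ 0x37007 (P1/RW1/US1/PS0)
  lvl3: tbl 0x37, slot 25 ⇒ 0x39007 (P1/RW1/US1/PS0)
  → PA=0x39198  (4 entries read)
#1 VA=0x601C040330B (w,user):
  lvl0: tbl 0x30, slot 12 ⇒ 0x3C007 (P1/RW1/US1/PS0)
  lvl1: tbl 0x3C, slot 7 ⇒ 0x40007 (P1/RW1/US1/PS0)
  lvl2: tbl 0x40, slot 2 ⇒ 0x41007 (P1/RW1/US1/PS0)
  lvl3: tbl 0x41, slot 3 ⇒ 0x42007 (P1/RW1/US1/PS0)
  → PA=0x4230B  (4 entries read)
#2 VA=0xF82C0000EE9 (w,user):
  lvl0: tbl 0x30, slot 31 ⇒ 0x43007 (P1/RW1/US1/PS0)
  lvl1: tbl 0x43, slot 11 ⇒ 0x5D006 (P0/RW1/US1/PS0)
  → PAGE_NOT_PRESENT  (2 entries read)
#3 VA=0x20701807A7B (w,kernel):
  lvl0: tbl 0x30, slot 4 ⇒ 0x44007 (P1/RW1/US1/PS0)
  lvl1: tbl 0x44, slot 28 ⇒ 0x48007 (P1/RW1/US1/PS0)
  lvl2: tbl 0x48, slot 12 ⇒ 0x49007 (P1/RW1/US1/PS0)
  lvl3: tbl 0x49, slot 7 ⇒ 0x4C005 (P1/RW0/US1/PS0)
  → PROTECTION_VIOLATION  (4 entries read)
#4 VA=0x50281812554 (w,user):
  lvl0: tbl 0x30, slot 10 ⇒ 0x4D007 (P1/RW1/US1/PS0)
  lvl1: tbl 0x4D, slot 10 ⇒ 0x4F007 (P1/RW1/US1/PS0)
  lvl2: tbl 0x4F, slot 12 ⇒ 0x50007 (P1/RW1/US1/PS0)
  lvl3: tbl 0x50, slot 18 ⇒ 0x54007 (P1/RW1/US1/PS0)
  → PA=0x54554  (4 entries read)
#5 VA=0x483C0C0C5F4 (w,kernel):
  lvl0: tbl 0x30, slot 9 ⇒ 0x58007 (P1/RW1/US1/PS0)
  lvl1: tbl 0x58, slot 15 ⇒ 0x5A007 (P1/RW1/US1/PS0)
  lvl2: tbl 0x5A, slot 6 ⇒ 0x5C007 (P1/RW1/US1/PS0)
  lvl3: tbl 0x5C, slot 12 ⇒ 0x5E007 (P1/RW1/US1/PS0)
  → PA=0x5E5F4  (4 entries read)

Access #1 fault: NONE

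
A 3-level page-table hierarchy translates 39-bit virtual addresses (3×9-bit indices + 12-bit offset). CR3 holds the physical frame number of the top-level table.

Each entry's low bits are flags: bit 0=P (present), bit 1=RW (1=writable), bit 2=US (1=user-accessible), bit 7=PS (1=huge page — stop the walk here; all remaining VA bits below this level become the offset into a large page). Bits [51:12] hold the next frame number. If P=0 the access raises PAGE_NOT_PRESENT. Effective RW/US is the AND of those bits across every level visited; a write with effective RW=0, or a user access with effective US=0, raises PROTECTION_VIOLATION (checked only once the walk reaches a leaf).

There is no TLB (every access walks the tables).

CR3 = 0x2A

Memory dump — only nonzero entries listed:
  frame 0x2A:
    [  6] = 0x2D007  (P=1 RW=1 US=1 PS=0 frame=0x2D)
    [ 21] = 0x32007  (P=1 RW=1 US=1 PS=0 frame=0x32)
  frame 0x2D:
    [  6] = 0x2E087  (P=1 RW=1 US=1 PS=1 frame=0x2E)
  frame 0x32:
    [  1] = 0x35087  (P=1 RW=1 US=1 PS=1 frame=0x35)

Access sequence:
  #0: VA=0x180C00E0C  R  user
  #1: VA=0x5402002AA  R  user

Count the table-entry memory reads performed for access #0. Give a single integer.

Trace:
#0 VA=0x180C00E0C (r,user):
  [0] read 0x2A idx=6: raw=0x2D007 flags P=1 W=1 U=1 S=0
  [1] read 0x2D idx=6: raw=0x2E087 flags P=1 W=1 U=1 S=1
  ⇒ phys 0x2EE0C (huge @L1)  [2 reads]
#1 VA=0x5402002AA (r,user):
  [0] read 0x2A idx=21: raw=0x32007 flags P=1 W=1 U=1 S=0
  [1] read 0x32 idx=1: raw=0x35087 flags P=1 W=1 U=1 S=1
  ⇒ phys 0x352AA (huge @L1)  [2 reads]

Entries read for #0: 2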